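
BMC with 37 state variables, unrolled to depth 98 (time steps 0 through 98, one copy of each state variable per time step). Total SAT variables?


BMC unrolls to depth k, creating one copy of each state var for steps 0..k.
Step count = 98 + 1 = 99 (steps 0 through 98)
Vars per step = 37
Total = 37 * 99 = 3663

3663


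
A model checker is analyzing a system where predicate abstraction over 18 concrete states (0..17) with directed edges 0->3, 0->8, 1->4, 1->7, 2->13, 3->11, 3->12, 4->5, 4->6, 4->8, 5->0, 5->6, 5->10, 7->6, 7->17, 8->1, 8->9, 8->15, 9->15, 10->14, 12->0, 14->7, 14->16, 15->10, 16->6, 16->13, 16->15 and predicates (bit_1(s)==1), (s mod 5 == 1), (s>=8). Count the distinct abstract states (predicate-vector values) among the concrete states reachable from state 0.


BFS from 0:
Concrete reachable: {0, 1, 3, 4, 5, 6, 7, 8, 9, 10, 11, 12, 13, 14, 15, 16, 17}
Abstract via predicates (bit_1(s)==1), (s mod 5 == 1), (s>=8):
  (0,0,0) <- {0, 4, 5}
  (0,0,1) <- {8, 9, 12, 13, 17}
  (0,1,0) <- {1}
  (0,1,1) <- {16}
  (1,0,0) <- {3, 7}
  (1,0,1) <- {10, 14, 15}
  (1,1,0) <- {6}
  (1,1,1) <- {11}
Distinct abstract states = 8

8


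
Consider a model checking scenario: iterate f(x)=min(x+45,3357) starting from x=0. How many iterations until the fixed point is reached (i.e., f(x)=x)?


Step 1: x=0, cap=3357, increment=45
Step 2: x grows by 45 each step until capped at 3357; fixed point is x=3357
Step 3: iterations = ceil(3357/45) = 75

75


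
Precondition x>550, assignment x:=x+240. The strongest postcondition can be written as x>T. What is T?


Formula: sp(P, x:=E) = exists old_x. (x = E[old_x/x]) AND P[old_x/x] (old_x is the value of x before the assignment; eliminate old_x by solving x = E[old_x/x] for old_x)
Step 1: Precondition P: x>550, i.e. old_x > 550
Step 2: Assignment gives x = old_x + 240, so old_x = x - 240
Step 3: Substitute into P: x - 240 > 550
Step 4: Simplify: x > 550+240 = 790

790


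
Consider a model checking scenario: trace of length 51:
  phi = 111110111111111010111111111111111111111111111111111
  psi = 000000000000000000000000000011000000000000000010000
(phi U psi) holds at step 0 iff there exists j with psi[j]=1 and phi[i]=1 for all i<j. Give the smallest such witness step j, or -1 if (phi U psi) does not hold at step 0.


(phi U psi) at 0: need smallest j with psi[j]=1 and phi[i]=1 for all i in [0,j).
Scan from step 0:
  step 0: phi=1, psi=0 -> continue
  step 1: phi=1, psi=0 -> continue
  step 2: phi=1, psi=0 -> continue
  step 3: phi=1, psi=0 -> continue
  step 5: phi=0 -> phi-prefix broken from here
  step 28: psi=1 but phi already failed -> not a witness
  step 29: psi=1 but phi already failed -> not a witness
  step 46: psi=1 but phi already failed -> not a witness
  end of trace: no witness -> -1
Witness step = -1

-1


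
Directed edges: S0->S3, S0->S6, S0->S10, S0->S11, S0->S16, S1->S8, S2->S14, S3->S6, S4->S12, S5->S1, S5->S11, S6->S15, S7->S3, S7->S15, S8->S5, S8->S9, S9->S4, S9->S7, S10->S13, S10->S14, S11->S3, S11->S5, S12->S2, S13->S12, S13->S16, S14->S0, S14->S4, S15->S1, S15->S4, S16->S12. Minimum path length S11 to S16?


BFS layer-by-layer from S11:
  dist 0: {S11}
  dist 1: {S3, S5}
  dist 2: {S1, S6}
  dist 3: {S8, S15}
  dist 4: {S4, S9}
  dist 5: {S7, S12}
  dist 6: {S2}
  dist 7: {S14}
  dist 8: {S0}
  dist 9: {S10, S16}
  -> S16 reached at distance 9
Shortest path length = 9

9


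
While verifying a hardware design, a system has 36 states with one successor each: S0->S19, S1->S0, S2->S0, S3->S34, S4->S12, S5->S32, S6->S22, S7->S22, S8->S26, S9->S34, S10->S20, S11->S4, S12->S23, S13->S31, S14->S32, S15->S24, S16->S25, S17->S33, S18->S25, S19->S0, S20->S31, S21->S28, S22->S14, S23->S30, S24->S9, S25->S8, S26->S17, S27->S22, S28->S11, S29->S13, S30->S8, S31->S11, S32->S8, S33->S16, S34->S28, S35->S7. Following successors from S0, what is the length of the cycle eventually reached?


Trace from S0 until a state repeats:
  S0 -> S19 -> S0
S0 first seen at step 0, revisited at step 2.
Cycle length = 2 - 0 = 2

2


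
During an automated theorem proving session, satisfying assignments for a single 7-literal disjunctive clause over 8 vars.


Step 1: Total=2^8=256
Step 2: Unsat when all 7 false: 2^1=2
Step 3: Sat=256-2=254

254


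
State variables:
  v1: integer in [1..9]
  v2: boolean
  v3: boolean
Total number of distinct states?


State space = product of domain sizes of all variables.
Domain sizes:
  v1 (integer in [1..9]): 9
  v2 (boolean): 2
  v3 (boolean): 2
Product = 9 * 2 * 2 = 36

36


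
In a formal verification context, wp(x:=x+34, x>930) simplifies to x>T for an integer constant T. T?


Formula: wp(x:=E, P) = P[E/x] (substitute E for x in postcondition)
Step 1: Postcondition: x>930
Step 2: Substitute x+34 for x: x+34>930
Step 3: Solve for x: x > 930-34 = 896

896


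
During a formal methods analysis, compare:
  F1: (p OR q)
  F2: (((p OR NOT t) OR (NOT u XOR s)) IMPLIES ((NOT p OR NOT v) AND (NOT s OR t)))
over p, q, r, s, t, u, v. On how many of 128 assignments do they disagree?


F1 = (p OR q)
F2 = (((p OR NOT t) OR (NOT u XOR s)) IMPLIES ((NOT p OR NOT v) AND (NOT s OR t)))
Evaluate both on each of 128 rows (bits = p,q,r,s,t,u,v):
  row 0 [0000000]: F1=0 F2=1 (differ) -> 1
  row 1 [0000001]: F1=0 F2=1 (differ) -> 1
  row 2 [0000010]: F1=0 F2=1 (differ) -> 1
  row 3 [0000011]: F1=0 F2=1 (differ) -> 1
  row 4 [0000100]: F1=0 F2=1 (differ) -> 1
  (every remaining row is evaluated the same way; all 128 results are listed next)
Full result column, 8 rows per line (p,q,r,s fixed per line; t,u,v runs 000..111 left to right):
  rows 0-7 [p,q,r,s=0000]: 11111111  (ones: 8)
  rows 8-15 [p,q,r,s=0001]: 00001111  (ones: 4)
  rows 16-23 [p,q,r,s=0010]: 11111111  (ones: 8)
  rows 24-31 [p,q,r,s=0011]: 00001111  (ones: 4)
  rows 32-39 [p,q,r,s=0100]: 00000000  (ones: 0)
  rows 40-47 [p,q,r,s=0101]: 11110000  (ones: 4)
  rows 48-55 [p,q,r,s=0110]: 00000000  (ones: 0)
  rows 56-63 [p,q,r,s=0111]: 11110000  (ones: 4)
  rows 64-71 [p,q,r,s=1000]: 01010101  (ones: 4)
  rows 72-79 [p,q,r,s=1001]: 11110101  (ones: 6)
  rows 80-87 [p,q,r,s=1010]: 01010101  (ones: 4)
  rows 88-95 [p,q,r,s=1011]: 11110101  (ones: 6)
  rows 96-103 [p,q,r,s=1100]: 01010101  (ones: 4)
  rows 104-111 [p,q,r,s=1101]: 11110101  (ones: 6)
  rows 112-119 [p,q,r,s=1110]: 01010101  (ones: 4)
  rows 120-127 [p,q,r,s=1111]: 11110101  (ones: 6)
Disagreements = 8+4+8+4+0+4+0+4+4+6+4+6+4+6+4+6 = 72

72


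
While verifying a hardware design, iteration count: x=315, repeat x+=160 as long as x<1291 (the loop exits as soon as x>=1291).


Step 1: x goes from 315 toward 1291 by 160; the body runs while x<1291, so iterations = ceil((bound-start)/step)
Step 2: Distance=976
Step 3: ceil(976/160)=7

7


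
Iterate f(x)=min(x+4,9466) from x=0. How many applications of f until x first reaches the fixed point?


Step 1: x=0, cap=9466, increment=4
Step 2: x grows by 4 each step until capped at 9466; fixed point is x=9466
Step 3: iterations = ceil(9466/4) = 2367

2367


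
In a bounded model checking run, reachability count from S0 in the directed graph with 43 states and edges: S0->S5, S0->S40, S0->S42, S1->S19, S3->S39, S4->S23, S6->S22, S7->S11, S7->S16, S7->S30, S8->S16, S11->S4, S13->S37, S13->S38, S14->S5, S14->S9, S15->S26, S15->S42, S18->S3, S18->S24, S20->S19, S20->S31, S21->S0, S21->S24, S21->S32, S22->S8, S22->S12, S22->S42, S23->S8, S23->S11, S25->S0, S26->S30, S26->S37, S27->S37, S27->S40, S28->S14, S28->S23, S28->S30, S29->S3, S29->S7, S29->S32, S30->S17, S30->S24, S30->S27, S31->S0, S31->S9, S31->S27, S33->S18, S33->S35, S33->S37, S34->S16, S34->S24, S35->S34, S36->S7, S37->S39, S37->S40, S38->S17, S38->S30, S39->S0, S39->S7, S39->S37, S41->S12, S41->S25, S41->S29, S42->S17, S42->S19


BFS from S0:
  layer 0: {S0}
  layer 1: {S5, S40, S42}
  layer 2: {S17, S19}
Reachable set: {S0, S5, S17, S19, S40, S42}
Count = 6

6


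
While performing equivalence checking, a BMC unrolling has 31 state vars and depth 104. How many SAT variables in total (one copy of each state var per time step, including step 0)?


BMC unrolls to depth k, creating one copy of each state var for steps 0..k.
Step count = 104 + 1 = 105 (steps 0 through 104)
Vars per step = 31
Total = 31 * 105 = 3255

3255


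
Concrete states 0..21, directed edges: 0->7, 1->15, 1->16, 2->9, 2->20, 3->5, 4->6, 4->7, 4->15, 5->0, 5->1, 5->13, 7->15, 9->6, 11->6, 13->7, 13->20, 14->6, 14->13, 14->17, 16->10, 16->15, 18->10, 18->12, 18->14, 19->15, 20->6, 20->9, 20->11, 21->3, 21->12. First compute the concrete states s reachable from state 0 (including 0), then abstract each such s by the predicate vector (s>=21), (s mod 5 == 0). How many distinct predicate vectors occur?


BFS from 0:
Concrete reachable: {0, 7, 15}
Abstract via predicates (s>=21), (s mod 5 == 0):
  (0,0) <- {7}
  (0,1) <- {0, 15}
Distinct abstract states = 2

2


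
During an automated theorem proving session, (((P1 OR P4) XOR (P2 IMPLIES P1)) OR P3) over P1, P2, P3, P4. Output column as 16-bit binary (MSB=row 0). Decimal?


Formula: (((P1 OR P4) XOR (P2 IMPLIES P1)) OR P3) over P1, P2, P3, P4 (16 rows)
Evaluate each row (bits = P1,P2,P3,P4, MSB first):
  row 0 [0000]: (((0 OR 0) XOR (0 IMPLIES 0)) OR 0) -> 1
  row 1 [0001]: (((0 OR 1) XOR (0 IMPLIES 0)) OR 0) -> 0
  row 2 [0010]: (((0 OR 0) XOR (0 IMPLIES 0)) OR 1) -> 1
  row 3 [0011]: (((0 OR 1) XOR (0 IMPLIES 0)) OR 1) -> 1
  row 4 [0100]: (((0 OR 0) XOR (1 IMPLIES 0)) OR 0) -> 0
  row 5 [0101]: (((0 OR 1) XOR (1 IMPLIES 0)) OR 0) -> 1
  row 6 [0110]: (((0 OR 0) XOR (1 IMPLIES 0)) OR 1) -> 1
  row 7 [0111]: (((0 OR 1) XOR (1 IMPLIES 0)) OR 1) -> 1
  row 8 [1000]: (((1 OR 0) XOR (0 IMPLIES 1)) OR 0) -> 0
  row 9 [1001]: (((1 OR 1) XOR (0 IMPLIES 1)) OR 0) -> 0
  row 10 [1010]: (((1 OR 0) XOR (0 IMPLIES 1)) OR 1) -> 1
  row 11 [1011]: (((1 OR 1) XOR (0 IMPLIES 1)) OR 1) -> 1
  row 12 [1100]: (((1 OR 0) XOR (1 IMPLIES 1)) OR 0) -> 0
  row 13 [1101]: (((1 OR 1) XOR (1 IMPLIES 1)) OR 0) -> 0
  row 14 [1110]: (((1 OR 0) XOR (1 IMPLIES 1)) OR 1) -> 1
  row 15 [1111]: (((1 OR 1) XOR (1 IMPLIES 1)) OR 1) -> 1
Full result column, 4 rows per line (P1,P2 fixed per line; P3,P4 runs 00..11 left to right):
  rows 0-3 [P1,P2=00]: 1011  = hex B
  rows 4-7 [P1,P2=01]: 0111  = hex 7
  rows 8-11 [P1,P2=10]: 0011  = hex 3
  rows 12-15 [P1,P2=11]: 0011  = hex 3
Output column (row 0 .. row 15) = 1011011100110011
Output column grouped in 4s = 1011 0111 0011 0011 = 0xB733
Convert to decimal digit by digit (value = value*16 + digit):
  B -> 11
  11*16 + 7 = 183
  183*16 + 3 = 2931
  2931*16 + 3 = 46899
Decimal = 46899

46899


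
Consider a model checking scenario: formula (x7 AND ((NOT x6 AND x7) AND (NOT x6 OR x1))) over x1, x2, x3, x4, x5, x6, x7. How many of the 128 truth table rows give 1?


Formula: (x7 AND ((NOT x6 AND x7) AND (NOT x6 OR x1))) over 7 vars (128 rows)
Evaluate each row (x1, x2, x3, x4, x5, x6, x7 as bits, MSB first):
  row 0 [0000000]: (0 AND ((NOT 0 AND 0) AND (NOT 0 OR 0))) -> 0
  row 1 [0000001]: (1 AND ((NOT 0 AND 1) AND (NOT 0 OR 0))) -> 1
  row 2 [0000010]: (0 AND ((NOT 1 AND 0) AND (NOT 1 OR 0))) -> 0
  row 3 [0000011]: (1 AND ((NOT 1 AND 1) AND (NOT 1 OR 0))) -> 0
  row 4 [0000100]: (0 AND ((NOT 0 AND 0) AND (NOT 0 OR 0))) -> 0
  (every remaining row is evaluated the same way; all 128 results are listed next)
Full result column, 8 rows per line (x1,x2,x3,x4 fixed per line; x5,x6,x7 runs 000..111 left to right):
  rows 0-7 [x1,x2,x3,x4=0000]: 01000100  (ones: 2)
  rows 8-15 [x1,x2,x3,x4=0001]: 01000100  (ones: 2)
  rows 16-23 [x1,x2,x3,x4=0010]: 01000100  (ones: 2)
  rows 24-31 [x1,x2,x3,x4=0011]: 01000100  (ones: 2)
  rows 32-39 [x1,x2,x3,x4=0100]: 01000100  (ones: 2)
  rows 40-47 [x1,x2,x3,x4=0101]: 01000100  (ones: 2)
  rows 48-55 [x1,x2,x3,x4=0110]: 01000100  (ones: 2)
  rows 56-63 [x1,x2,x3,x4=0111]: 01000100  (ones: 2)
  rows 64-71 [x1,x2,x3,x4=1000]: 01000100  (ones: 2)
  rows 72-79 [x1,x2,x3,x4=1001]: 01000100  (ones: 2)
  rows 80-87 [x1,x2,x3,x4=1010]: 01000100  (ones: 2)
  rows 88-95 [x1,x2,x3,x4=1011]: 01000100  (ones: 2)
  rows 96-103 [x1,x2,x3,x4=1100]: 01000100  (ones: 2)
  rows 104-111 [x1,x2,x3,x4=1101]: 01000100  (ones: 2)
  rows 112-119 [x1,x2,x3,x4=1110]: 01000100  (ones: 2)
  rows 120-127 [x1,x2,x3,x4=1111]: 01000100  (ones: 2)
Count of 1-rows = 2+2+2+2+2+2+2+2+2+2+2+2+2+2+2+2 = 32

32


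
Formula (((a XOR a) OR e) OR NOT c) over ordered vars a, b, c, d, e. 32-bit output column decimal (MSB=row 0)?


Formula: (((a XOR a) OR e) OR NOT c) over a, b, c, d, e (32 rows)
Evaluate each row (bits = a,b,c,d,e, MSB first):
  row 0 [00000]: (((0 XOR 0) OR 0) OR NOT 0) -> 1
  row 1 [00001]: (((0 XOR 0) OR 1) OR NOT 0) -> 1
  row 2 [00010]: (((0 XOR 0) OR 0) OR NOT 0) -> 1
  row 3 [00011]: (((0 XOR 0) OR 1) OR NOT 0) -> 1
  row 4 [00100]: (((0 XOR 0) OR 0) OR NOT 1) -> 0
  row 5 [00101]: (((0 XOR 0) OR 1) OR NOT 1) -> 1
  row 6 [00110]: (((0 XOR 0) OR 0) OR NOT 1) -> 0
  row 7 [00111]: (((0 XOR 0) OR 1) OR NOT 1) -> 1
  row 8 [01000]: (((0 XOR 0) OR 0) OR NOT 0) -> 1
  row 9 [01001]: (((0 XOR 0) OR 1) OR NOT 0) -> 1
  row 10 [01010]: (((0 XOR 0) OR 0) OR NOT 0) -> 1
  row 11 [01011]: (((0 XOR 0) OR 1) OR NOT 0) -> 1
  row 12 [01100]: (((0 XOR 0) OR 0) OR NOT 1) -> 0
  row 13 [01101]: (((0 XOR 0) OR 1) OR NOT 1) -> 1
  row 14 [01110]: (((0 XOR 0) OR 0) OR NOT 1) -> 0
  row 15 [01111]: (((0 XOR 0) OR 1) OR NOT 1) -> 1
  row 16 [10000]: (((1 XOR 1) OR 0) OR NOT 0) -> 1
  row 17 [10001]: (((1 XOR 1) OR 1) OR NOT 0) -> 1
  row 18 [10010]: (((1 XOR 1) OR 0) OR NOT 0) -> 1
  row 19 [10011]: (((1 XOR 1) OR 1) OR NOT 0) -> 1
  row 20 [10100]: (((1 XOR 1) OR 0) OR NOT 1) -> 0
  row 21 [10101]: (((1 XOR 1) OR 1) OR NOT 1) -> 1
  row 22 [10110]: (((1 XOR 1) OR 0) OR NOT 1) -> 0
  row 23 [10111]: (((1 XOR 1) OR 1) OR NOT 1) -> 1
  row 24 [11000]: (((1 XOR 1) OR 0) OR NOT 0) -> 1
  row 25 [11001]: (((1 XOR 1) OR 1) OR NOT 0) -> 1
  row 26 [11010]: (((1 XOR 1) OR 0) OR NOT 0) -> 1
  row 27 [11011]: (((1 XOR 1) OR 1) OR NOT 0) -> 1
  row 28 [11100]: (((1 XOR 1) OR 0) OR NOT 1) -> 0
  row 29 [11101]: (((1 XOR 1) OR 1) OR NOT 1) -> 1
  row 30 [11110]: (((1 XOR 1) OR 0) OR NOT 1) -> 0
  row 31 [11111]: (((1 XOR 1) OR 1) OR NOT 1) -> 1
Full result column, 4 rows per line (a,b,c fixed per line; d,e runs 00..11 left to right):
  rows 0-3 [a,b,c=000]: 1111  = hex F
  rows 4-7 [a,b,c=001]: 0101  = hex 5
  rows 8-11 [a,b,c=010]: 1111  = hex F
  rows 12-15 [a,b,c=011]: 0101  = hex 5
  rows 16-19 [a,b,c=100]: 1111  = hex F
  rows 20-23 [a,b,c=101]: 0101  = hex 5
  rows 24-27 [a,b,c=110]: 1111  = hex F
  rows 28-31 [a,b,c=111]: 0101  = hex 5
Output column (row 0 .. row 31) = 11110101111101011111010111110101
Output column grouped in 4s = 1111 0101 1111 0101 1111 0101 1111 0101 = 0xF5F5F5F5
Convert to decimal digit by digit (value = value*16 + digit):
  F -> 15
  15*16 + 5 = 245
  245*16 + 15 (F) = 3935
  3935*16 + 5 = 62965
  62965*16 + 15 (F) = 1007455
  1007455*16 + 5 = 16119285
  16119285*16 + 15 (F) = 257908575
  257908575*16 + 5 = 4126537205
Decimal = 4126537205

4126537205


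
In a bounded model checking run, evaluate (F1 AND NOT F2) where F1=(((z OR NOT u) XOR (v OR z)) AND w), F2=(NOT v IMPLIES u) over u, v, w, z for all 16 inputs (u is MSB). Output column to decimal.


F1 = (((z OR NOT u) XOR (v OR z)) AND w)
F2 = (NOT v IMPLIES u)
Counterexample to F1=>F2 is where F1=1 and F2=0.
Evaluate each row (bits = u,v,w,z, MSB first):
  row 0 [0000]: F1=0 F2=0 -> F1&~F2 -> 0
  row 1 [0001]: F1=0 F2=0 -> F1&~F2 -> 0
  row 2 [0010]: F1=1 F2=0 -> F1&~F2 -> 1
  row 3 [0011]: F1=0 F2=0 -> F1&~F2 -> 0
  row 4 [0100]: F1=0 F2=1 -> F1&~F2 -> 0
  row 5 [0101]: F1=0 F2=1 -> F1&~F2 -> 0
  row 6 [0110]: F1=0 F2=1 -> F1&~F2 -> 0
  row 7 [0111]: F1=0 F2=1 -> F1&~F2 -> 0
  row 8 [1000]: F1=0 F2=1 -> F1&~F2 -> 0
  row 9 [1001]: F1=0 F2=1 -> F1&~F2 -> 0
  row 10 [1010]: F1=0 F2=1 -> F1&~F2 -> 0
  row 11 [1011]: F1=0 F2=1 -> F1&~F2 -> 0
  row 12 [1100]: F1=0 F2=1 -> F1&~F2 -> 0
  row 13 [1101]: F1=0 F2=1 -> F1&~F2 -> 0
  row 14 [1110]: F1=1 F2=1 -> F1&~F2 -> 0
  row 15 [1111]: F1=0 F2=1 -> F1&~F2 -> 0
Full result column, 4 rows per line (u,v fixed per line; w,z runs 00..11 left to right):
  rows 0-3 [u,v=00]: 0010  = hex 2
  rows 4-7 [u,v=01]: 0000  = hex 0
  rows 8-11 [u,v=10]: 0000  = hex 0
  rows 12-15 [u,v=11]: 0000  = hex 0
Counterexample vector (row 0 .. row 15) = 0010000000000000
Output column grouped in 4s = 0010 0000 0000 0000 = 0x2000
Convert to decimal digit by digit (value = value*16 + digit):
  2 -> 2
  2*16 + 0 = 32
  32*16 + 0 = 512
  512*16 + 0 = 8192
Decimal = 8192

8192


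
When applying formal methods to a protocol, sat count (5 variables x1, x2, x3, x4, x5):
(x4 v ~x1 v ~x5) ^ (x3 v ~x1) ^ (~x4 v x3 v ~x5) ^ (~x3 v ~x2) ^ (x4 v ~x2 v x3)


CNF with 5 clauses over 5 vars (32 assignments).
An assignment satisfies CNF iff every clause has >=1 true literal.
Check each row (bits = x1,x2,x3,x4,x5; clause T/F shown):
  row 0 [00000]: clauses=TTTTT -> 1
  row 1 [00001]: clauses=TTTTT -> 1
  row 2 [00010]: clauses=TTTTT -> 1
  row 3 [00011]: clauses=TTFTT -> 0
  row 4 [00100]: clauses=TTTTT -> 1
  row 5 [00101]: clauses=TTTTT -> 1
  row 6 [00110]: clauses=TTTTT -> 1
  row 7 [00111]: clauses=TTTTT -> 1
  row 8 [01000]: clauses=TTTTF -> 0
  row 9 [01001]: clauses=TTTTF -> 0
  row 10 [01010]: clauses=TTTTT -> 1
  row 11 [01011]: clauses=TTFTT -> 0
  row 12 [01100]: clauses=TTTFT -> 0
  row 13 [01101]: clauses=TTTFT -> 0
  row 14 [01110]: clauses=TTTFT -> 0
  row 15 [01111]: clauses=TTTFT -> 0
  row 16 [10000]: clauses=TFTTT -> 0
  row 17 [10001]: clauses=FFTTT -> 0
  row 18 [10010]: clauses=TFTTT -> 0
  row 19 [10011]: clauses=TFFTT -> 0
  row 20 [10100]: clauses=TTTTT -> 1
  row 21 [10101]: clauses=FTTTT -> 0
  row 22 [10110]: clauses=TTTTT -> 1
  row 23 [10111]: clauses=TTTTT -> 1
  row 24 [11000]: clauses=TFTTF -> 0
  row 25 [11001]: clauses=FFTTF -> 0
  row 26 [11010]: clauses=TFTTT -> 0
  row 27 [11011]: clauses=TFFTT -> 0
  row 28 [11100]: clauses=TTTFT -> 0
  row 29 [11101]: clauses=FTTFT -> 0
  row 30 [11110]: clauses=TTTFT -> 0
  row 31 [11111]: clauses=TTTFT -> 0
Full result column, 8 rows per line (x1,x2 fixed per line; x3,x4,x5 runs 000..111 left to right):
  rows 0-7 [x1,x2=00]: 11101111  (ones: 7)
  rows 8-15 [x1,x2=01]: 00100000  (ones: 1)
  rows 16-23 [x1,x2=10]: 00001011  (ones: 3)
  rows 24-31 [x1,x2=11]: 00000000  (ones: 0)
Satisfying assignments = 7+1+3+0 = 11

11


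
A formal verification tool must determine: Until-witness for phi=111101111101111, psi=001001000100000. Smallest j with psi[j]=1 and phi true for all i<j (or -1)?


(phi U psi) at 0: need smallest j with psi[j]=1 and phi[i]=1 for all i in [0,j).
Scan from step 0:
  step 0: phi=1, psi=0 -> continue
  step 1: phi=1, psi=0 -> continue
  step 2: psi=1 and phi held for [0,2) -> witness found
Witness step = 2

2


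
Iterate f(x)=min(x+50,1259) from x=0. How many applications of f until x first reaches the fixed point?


Step 1: x=0, cap=1259, increment=50
Step 2: x grows by 50 each step until capped at 1259; fixed point is x=1259
Step 3: iterations = ceil(1259/50) = 26

26


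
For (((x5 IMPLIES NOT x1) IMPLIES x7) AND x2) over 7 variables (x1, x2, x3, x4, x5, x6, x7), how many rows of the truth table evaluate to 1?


Formula: (((x5 IMPLIES NOT x1) IMPLIES x7) AND x2) over 7 vars (128 rows)
Evaluate each row (x1, x2, x3, x4, x5, x6, x7 as bits, MSB first):
  row 0 [0000000]: (((0 IMPLIES NOT 0) IMPLIES 0) AND 0) -> 0
  row 1 [0000001]: (((0 IMPLIES NOT 0) IMPLIES 1) AND 0) -> 0
  row 2 [0000010]: (((0 IMPLIES NOT 0) IMPLIES 0) AND 0) -> 0
  row 3 [0000011]: (((0 IMPLIES NOT 0) IMPLIES 1) AND 0) -> 0
  row 4 [0000100]: (((1 IMPLIES NOT 0) IMPLIES 0) AND 0) -> 0
  (every remaining row is evaluated the same way; all 128 results are listed next)
Full result column, 8 rows per line (x1,x2,x3,x4 fixed per line; x5,x6,x7 runs 000..111 left to right):
  rows 0-7 [x1,x2,x3,x4=0000]: 00000000  (ones: 0)
  rows 8-15 [x1,x2,x3,x4=0001]: 00000000  (ones: 0)
  rows 16-23 [x1,x2,x3,x4=0010]: 00000000  (ones: 0)
  rows 24-31 [x1,x2,x3,x4=0011]: 00000000  (ones: 0)
  rows 32-39 [x1,x2,x3,x4=0100]: 01010101  (ones: 4)
  rows 40-47 [x1,x2,x3,x4=0101]: 01010101  (ones: 4)
  rows 48-55 [x1,x2,x3,x4=0110]: 01010101  (ones: 4)
  rows 56-63 [x1,x2,x3,x4=0111]: 01010101  (ones: 4)
  rows 64-71 [x1,x2,x3,x4=1000]: 00000000  (ones: 0)
  rows 72-79 [x1,x2,x3,x4=1001]: 00000000  (ones: 0)
  rows 80-87 [x1,x2,x3,x4=1010]: 00000000  (ones: 0)
  rows 88-95 [x1,x2,x3,x4=1011]: 00000000  (ones: 0)
  rows 96-103 [x1,x2,x3,x4=1100]: 01011111  (ones: 6)
  rows 104-111 [x1,x2,x3,x4=1101]: 01011111  (ones: 6)
  rows 112-119 [x1,x2,x3,x4=1110]: 01011111  (ones: 6)
  rows 120-127 [x1,x2,x3,x4=1111]: 01011111  (ones: 6)
Count of 1-rows = 0+0+0+0+4+4+4+4+0+0+0+0+6+6+6+6 = 40

40


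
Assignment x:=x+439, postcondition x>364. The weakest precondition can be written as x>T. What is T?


Formula: wp(x:=E, P) = P[E/x] (substitute E for x in postcondition)
Step 1: Postcondition: x>364
Step 2: Substitute x+439 for x: x+439>364
Step 3: Solve for x: x > 364-439 = -75

-75


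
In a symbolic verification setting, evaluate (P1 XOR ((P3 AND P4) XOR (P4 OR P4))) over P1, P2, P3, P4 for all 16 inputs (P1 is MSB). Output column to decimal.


Formula: (P1 XOR ((P3 AND P4) XOR (P4 OR P4))) over P1, P2, P3, P4 (16 rows)
Evaluate each row (bits = P1,P2,P3,P4, MSB first):
  row 0 [0000]: (0 XOR ((0 AND 0) XOR (0 OR 0))) -> 0
  row 1 [0001]: (0 XOR ((0 AND 1) XOR (1 OR 1))) -> 1
  row 2 [0010]: (0 XOR ((1 AND 0) XOR (0 OR 0))) -> 0
  row 3 [0011]: (0 XOR ((1 AND 1) XOR (1 OR 1))) -> 0
  row 4 [0100]: (0 XOR ((0 AND 0) XOR (0 OR 0))) -> 0
  row 5 [0101]: (0 XOR ((0 AND 1) XOR (1 OR 1))) -> 1
  row 6 [0110]: (0 XOR ((1 AND 0) XOR (0 OR 0))) -> 0
  row 7 [0111]: (0 XOR ((1 AND 1) XOR (1 OR 1))) -> 0
  row 8 [1000]: (1 XOR ((0 AND 0) XOR (0 OR 0))) -> 1
  row 9 [1001]: (1 XOR ((0 AND 1) XOR (1 OR 1))) -> 0
  row 10 [1010]: (1 XOR ((1 AND 0) XOR (0 OR 0))) -> 1
  row 11 [1011]: (1 XOR ((1 AND 1) XOR (1 OR 1))) -> 1
  row 12 [1100]: (1 XOR ((0 AND 0) XOR (0 OR 0))) -> 1
  row 13 [1101]: (1 XOR ((0 AND 1) XOR (1 OR 1))) -> 0
  row 14 [1110]: (1 XOR ((1 AND 0) XOR (0 OR 0))) -> 1
  row 15 [1111]: (1 XOR ((1 AND 1) XOR (1 OR 1))) -> 1
Full result column, 4 rows per line (P1,P2 fixed per line; P3,P4 runs 00..11 left to right):
  rows 0-3 [P1,P2=00]: 0100  = hex 4
  rows 4-7 [P1,P2=01]: 0100  = hex 4
  rows 8-11 [P1,P2=10]: 1011  = hex B
  rows 12-15 [P1,P2=11]: 1011  = hex B
Output column (row 0 .. row 15) = 0100010010111011
Output column grouped in 4s = 0100 0100 1011 1011 = 0x44BB
Convert to decimal digit by digit (value = value*16 + digit):
  4 -> 4
  4*16 + 4 = 68
  68*16 + 11 (B) = 1099
  1099*16 + 11 (B) = 17595
Decimal = 17595

17595


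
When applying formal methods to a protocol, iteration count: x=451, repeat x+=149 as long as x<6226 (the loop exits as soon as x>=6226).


Step 1: x goes from 451 toward 6226 by 149; the body runs while x<6226, so iterations = ceil((bound-start)/step)
Step 2: Distance=5775
Step 3: ceil(5775/149)=39

39


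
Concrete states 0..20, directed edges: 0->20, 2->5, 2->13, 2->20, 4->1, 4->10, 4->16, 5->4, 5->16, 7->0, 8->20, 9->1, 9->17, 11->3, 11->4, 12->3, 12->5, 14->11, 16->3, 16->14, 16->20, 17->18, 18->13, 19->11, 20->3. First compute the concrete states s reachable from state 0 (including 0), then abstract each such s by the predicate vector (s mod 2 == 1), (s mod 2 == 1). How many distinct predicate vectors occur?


BFS from 0:
Concrete reachable: {0, 3, 20}
Abstract via predicates (s mod 2 == 1), (s mod 2 == 1):
  (0,0) <- {0, 20}
  (1,1) <- {3}
Distinct abstract states = 2

2


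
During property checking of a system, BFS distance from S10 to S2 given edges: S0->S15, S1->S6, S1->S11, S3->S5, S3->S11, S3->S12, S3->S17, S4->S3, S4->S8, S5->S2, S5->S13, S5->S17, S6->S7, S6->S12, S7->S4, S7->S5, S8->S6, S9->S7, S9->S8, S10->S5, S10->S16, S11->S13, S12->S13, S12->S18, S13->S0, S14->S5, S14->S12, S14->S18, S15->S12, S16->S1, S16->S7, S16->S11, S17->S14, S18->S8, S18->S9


BFS layer-by-layer from S10:
  dist 0: {S10}
  dist 1: {S5, S16}
  dist 2: {S1, S2, S7, S11, S13, S17}
  -> S2 reached at distance 2
Shortest path length = 2

2


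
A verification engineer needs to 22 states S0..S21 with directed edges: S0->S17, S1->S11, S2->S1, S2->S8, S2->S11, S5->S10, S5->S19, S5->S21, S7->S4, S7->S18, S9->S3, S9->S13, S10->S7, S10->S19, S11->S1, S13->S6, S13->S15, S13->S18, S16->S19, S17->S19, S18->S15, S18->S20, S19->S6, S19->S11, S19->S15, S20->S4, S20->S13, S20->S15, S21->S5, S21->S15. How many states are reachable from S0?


BFS from S0:
  layer 0: {S0}
  layer 1: {S17}
  layer 2: {S19}
  layer 3: {S6, S11, S15}
  layer 4: {S1}
Reachable set: {S0, S1, S6, S11, S15, S17, S19}
Count = 7

7


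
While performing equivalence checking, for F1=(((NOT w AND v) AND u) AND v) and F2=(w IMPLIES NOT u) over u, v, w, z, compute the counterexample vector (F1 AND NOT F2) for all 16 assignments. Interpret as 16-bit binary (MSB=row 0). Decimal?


F1 = (((NOT w AND v) AND u) AND v)
F2 = (w IMPLIES NOT u)
Counterexample to F1=>F2 is where F1=1 and F2=0.
Evaluate each row (bits = u,v,w,z, MSB first):
  row 0 [0000]: F1=0 F2=1 -> F1&~F2 -> 0
  row 1 [0001]: F1=0 F2=1 -> F1&~F2 -> 0
  row 2 [0010]: F1=0 F2=1 -> F1&~F2 -> 0
  row 3 [0011]: F1=0 F2=1 -> F1&~F2 -> 0
  row 4 [0100]: F1=0 F2=1 -> F1&~F2 -> 0
  row 5 [0101]: F1=0 F2=1 -> F1&~F2 -> 0
  row 6 [0110]: F1=0 F2=1 -> F1&~F2 -> 0
  row 7 [0111]: F1=0 F2=1 -> F1&~F2 -> 0
  row 8 [1000]: F1=0 F2=1 -> F1&~F2 -> 0
  row 9 [1001]: F1=0 F2=1 -> F1&~F2 -> 0
  row 10 [1010]: F1=0 F2=0 -> F1&~F2 -> 0
  row 11 [1011]: F1=0 F2=0 -> F1&~F2 -> 0
  row 12 [1100]: F1=1 F2=1 -> F1&~F2 -> 0
  row 13 [1101]: F1=1 F2=1 -> F1&~F2 -> 0
  row 14 [1110]: F1=0 F2=0 -> F1&~F2 -> 0
  row 15 [1111]: F1=0 F2=0 -> F1&~F2 -> 0
Full result column, 4 rows per line (u,v fixed per line; w,z runs 00..11 left to right):
  rows 0-3 [u,v=00]: 0000  = hex 0
  rows 4-7 [u,v=01]: 0000  = hex 0
  rows 8-11 [u,v=10]: 0000  = hex 0
  rows 12-15 [u,v=11]: 0000  = hex 0
Counterexample vector (row 0 .. row 15) = 0000000000000000
Output column grouped in 4s = 0000 0000 0000 0000 = 0x0000
Convert to decimal digit by digit (value = value*16 + digit):
  0 -> 0
  0*16 + 0 = 0
  0*16 + 0 = 0
  0*16 + 0 = 0
Decimal = 0

0


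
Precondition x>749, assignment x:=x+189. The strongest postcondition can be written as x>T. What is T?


Formula: sp(P, x:=E) = exists old_x. (x = E[old_x/x]) AND P[old_x/x] (old_x is the value of x before the assignment; eliminate old_x by solving x = E[old_x/x] for old_x)
Step 1: Precondition P: x>749, i.e. old_x > 749
Step 2: Assignment gives x = old_x + 189, so old_x = x - 189
Step 3: Substitute into P: x - 189 > 749
Step 4: Simplify: x > 749+189 = 938

938


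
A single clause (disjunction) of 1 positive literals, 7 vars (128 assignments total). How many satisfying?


Step 1: Total=2^7=128
Step 2: Unsat when all 1 false: 2^6=64
Step 3: Sat=128-64=64

64


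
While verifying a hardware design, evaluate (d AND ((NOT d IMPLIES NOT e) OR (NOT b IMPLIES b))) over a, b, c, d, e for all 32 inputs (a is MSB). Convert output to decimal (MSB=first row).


Formula: (d AND ((NOT d IMPLIES NOT e) OR (NOT b IMPLIES b))) over a, b, c, d, e (32 rows)
Evaluate each row (bits = a,b,c,d,e, MSB first):
  row 0 [00000]: (0 AND ((NOT 0 IMPLIES NOT 0) OR (NOT 0 IMPLIES 0))) -> 0
  row 1 [00001]: (0 AND ((NOT 0 IMPLIES NOT 1) OR (NOT 0 IMPLIES 0))) -> 0
  row 2 [00010]: (1 AND ((NOT 1 IMPLIES NOT 0) OR (NOT 0 IMPLIES 0))) -> 1
  row 3 [00011]: (1 AND ((NOT 1 IMPLIES NOT 1) OR (NOT 0 IMPLIES 0))) -> 1
  row 4 [00100]: (0 AND ((NOT 0 IMPLIES NOT 0) OR (NOT 0 IMPLIES 0))) -> 0
  row 5 [00101]: (0 AND ((NOT 0 IMPLIES NOT 1) OR (NOT 0 IMPLIES 0))) -> 0
  row 6 [00110]: (1 AND ((NOT 1 IMPLIES NOT 0) OR (NOT 0 IMPLIES 0))) -> 1
  row 7 [00111]: (1 AND ((NOT 1 IMPLIES NOT 1) OR (NOT 0 IMPLIES 0))) -> 1
  row 8 [01000]: (0 AND ((NOT 0 IMPLIES NOT 0) OR (NOT 1 IMPLIES 1))) -> 0
  row 9 [01001]: (0 AND ((NOT 0 IMPLIES NOT 1) OR (NOT 1 IMPLIES 1))) -> 0
  row 10 [01010]: (1 AND ((NOT 1 IMPLIES NOT 0) OR (NOT 1 IMPLIES 1))) -> 1
  row 11 [01011]: (1 AND ((NOT 1 IMPLIES NOT 1) OR (NOT 1 IMPLIES 1))) -> 1
  row 12 [01100]: (0 AND ((NOT 0 IMPLIES NOT 0) OR (NOT 1 IMPLIES 1))) -> 0
  row 13 [01101]: (0 AND ((NOT 0 IMPLIES NOT 1) OR (NOT 1 IMPLIES 1))) -> 0
  row 14 [01110]: (1 AND ((NOT 1 IMPLIES NOT 0) OR (NOT 1 IMPLIES 1))) -> 1
  row 15 [01111]: (1 AND ((NOT 1 IMPLIES NOT 1) OR (NOT 1 IMPLIES 1))) -> 1
  row 16 [10000]: (0 AND ((NOT 0 IMPLIES NOT 0) OR (NOT 0 IMPLIES 0))) -> 0
  row 17 [10001]: (0 AND ((NOT 0 IMPLIES NOT 1) OR (NOT 0 IMPLIES 0))) -> 0
  row 18 [10010]: (1 AND ((NOT 1 IMPLIES NOT 0) OR (NOT 0 IMPLIES 0))) -> 1
  row 19 [10011]: (1 AND ((NOT 1 IMPLIES NOT 1) OR (NOT 0 IMPLIES 0))) -> 1
  row 20 [10100]: (0 AND ((NOT 0 IMPLIES NOT 0) OR (NOT 0 IMPLIES 0))) -> 0
  row 21 [10101]: (0 AND ((NOT 0 IMPLIES NOT 1) OR (NOT 0 IMPLIES 0))) -> 0
  row 22 [10110]: (1 AND ((NOT 1 IMPLIES NOT 0) OR (NOT 0 IMPLIES 0))) -> 1
  row 23 [10111]: (1 AND ((NOT 1 IMPLIES NOT 1) OR (NOT 0 IMPLIES 0))) -> 1
  row 24 [11000]: (0 AND ((NOT 0 IMPLIES NOT 0) OR (NOT 1 IMPLIES 1))) -> 0
  row 25 [11001]: (0 AND ((NOT 0 IMPLIES NOT 1) OR (NOT 1 IMPLIES 1))) -> 0
  row 26 [11010]: (1 AND ((NOT 1 IMPLIES NOT 0) OR (NOT 1 IMPLIES 1))) -> 1
  row 27 [11011]: (1 AND ((NOT 1 IMPLIES NOT 1) OR (NOT 1 IMPLIES 1))) -> 1
  row 28 [11100]: (0 AND ((NOT 0 IMPLIES NOT 0) OR (NOT 1 IMPLIES 1))) -> 0
  row 29 [11101]: (0 AND ((NOT 0 IMPLIES NOT 1) OR (NOT 1 IMPLIES 1))) -> 0
  row 30 [11110]: (1 AND ((NOT 1 IMPLIES NOT 0) OR (NOT 1 IMPLIES 1))) -> 1
  row 31 [11111]: (1 AND ((NOT 1 IMPLIES NOT 1) OR (NOT 1 IMPLIES 1))) -> 1
Full result column, 4 rows per line (a,b,c fixed per line; d,e runs 00..11 left to right):
  rows 0-3 [a,b,c=000]: 0011  = hex 3
  rows 4-7 [a,b,c=001]: 0011  = hex 3
  rows 8-11 [a,b,c=010]: 0011  = hex 3
  rows 12-15 [a,b,c=011]: 0011  = hex 3
  rows 16-19 [a,b,c=100]: 0011  = hex 3
  rows 20-23 [a,b,c=101]: 0011  = hex 3
  rows 24-27 [a,b,c=110]: 0011  = hex 3
  rows 28-31 [a,b,c=111]: 0011  = hex 3
Output column (row 0 .. row 31) = 00110011001100110011001100110011
Output column grouped in 4s = 0011 0011 0011 0011 0011 0011 0011 0011 = 0x33333333
Convert to decimal digit by digit (value = value*16 + digit):
  3 -> 3
  3*16 + 3 = 51
  51*16 + 3 = 819
  819*16 + 3 = 13107
  13107*16 + 3 = 209715
  209715*16 + 3 = 3355443
  3355443*16 + 3 = 53687091
  53687091*16 + 3 = 858993459
Decimal = 858993459

858993459


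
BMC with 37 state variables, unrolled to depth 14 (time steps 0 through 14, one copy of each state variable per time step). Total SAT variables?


BMC unrolls to depth k, creating one copy of each state var for steps 0..k.
Step count = 14 + 1 = 15 (steps 0 through 14)
Vars per step = 37
Total = 37 * 15 = 555

555


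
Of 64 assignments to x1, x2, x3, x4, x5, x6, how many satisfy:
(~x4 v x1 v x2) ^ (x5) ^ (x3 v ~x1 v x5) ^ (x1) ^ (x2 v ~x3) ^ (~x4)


CNF with 6 clauses over 6 vars (64 assignments).
An assignment satisfies CNF iff every clause has >=1 true literal.
Check each row (bits = x1,x2,x3,x4,x5,x6; clause T/F shown):
  row 0 [000000]: clauses=TFTFTT -> 0
  row 1 [000001]: clauses=TFTFTT -> 0
  row 2 [000010]: clauses=TTTFTT -> 0
  row 3 [000011]: clauses=TTTFTT -> 0
  row 4 [000100]: clauses=FFTFTF -> 0
  (every remaining row is evaluated the same way; all 64 results are listed next)
Full result column, 8 rows per line (x1,x2,x3 fixed per line; x4,x5,x6 runs 000..111 left to right):
  rows 0-7 [x1,x2,x3=000]: 00000000  (ones: 0)
  rows 8-15 [x1,x2,x3=001]: 00000000  (ones: 0)
  rows 16-23 [x1,x2,x3=010]: 00000000  (ones: 0)
  rows 24-31 [x1,x2,x3=011]: 00000000  (ones: 0)
  rows 32-39 [x1,x2,x3=100]: 00110000  (ones: 2)
  rows 40-47 [x1,x2,x3=101]: 00000000  (ones: 0)
  rows 48-55 [x1,x2,x3=110]: 00110000  (ones: 2)
  rows 56-63 [x1,x2,x3=111]: 00110000  (ones: 2)
Satisfying assignments = 0+0+0+0+2+0+2+2 = 6

6


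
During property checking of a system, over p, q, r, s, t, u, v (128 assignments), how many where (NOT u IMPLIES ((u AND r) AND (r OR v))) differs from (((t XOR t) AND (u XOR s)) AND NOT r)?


F1 = (NOT u IMPLIES ((u AND r) AND (r OR v)))
F2 = (((t XOR t) AND (u XOR s)) AND NOT r)
Evaluate both on each of 128 rows (bits = p,q,r,s,t,u,v):
  row 0 [0000000]: F1=0 F2=0 -> 0
  row 1 [0000001]: F1=0 F2=0 -> 0
  row 2 [0000010]: F1=1 F2=0 (differ) -> 1
  row 3 [0000011]: F1=1 F2=0 (differ) -> 1
  row 4 [0000100]: F1=0 F2=0 -> 0
  (every remaining row is evaluated the same way; all 128 results are listed next)
Full result column, 8 rows per line (p,q,r,s fixed per line; t,u,v runs 000..111 left to right):
  rows 0-7 [p,q,r,s=0000]: 00110011  (ones: 4)
  rows 8-15 [p,q,r,s=0001]: 00110011  (ones: 4)
  rows 16-23 [p,q,r,s=0010]: 00110011  (ones: 4)
  rows 24-31 [p,q,r,s=0011]: 00110011  (ones: 4)
  rows 32-39 [p,q,r,s=0100]: 00110011  (ones: 4)
  rows 40-47 [p,q,r,s=0101]: 00110011  (ones: 4)
  rows 48-55 [p,q,r,s=0110]: 00110011  (ones: 4)
  rows 56-63 [p,q,r,s=0111]: 00110011  (ones: 4)
  rows 64-71 [p,q,r,s=1000]: 00110011  (ones: 4)
  rows 72-79 [p,q,r,s=1001]: 00110011  (ones: 4)
  rows 80-87 [p,q,r,s=1010]: 00110011  (ones: 4)
  rows 88-95 [p,q,r,s=1011]: 00110011  (ones: 4)
  rows 96-103 [p,q,r,s=1100]: 00110011  (ones: 4)
  rows 104-111 [p,q,r,s=1101]: 00110011  (ones: 4)
  rows 112-119 [p,q,r,s=1110]: 00110011  (ones: 4)
  rows 120-127 [p,q,r,s=1111]: 00110011  (ones: 4)
Disagreements = 4+4+4+4+4+4+4+4+4+4+4+4+4+4+4+4 = 64

64


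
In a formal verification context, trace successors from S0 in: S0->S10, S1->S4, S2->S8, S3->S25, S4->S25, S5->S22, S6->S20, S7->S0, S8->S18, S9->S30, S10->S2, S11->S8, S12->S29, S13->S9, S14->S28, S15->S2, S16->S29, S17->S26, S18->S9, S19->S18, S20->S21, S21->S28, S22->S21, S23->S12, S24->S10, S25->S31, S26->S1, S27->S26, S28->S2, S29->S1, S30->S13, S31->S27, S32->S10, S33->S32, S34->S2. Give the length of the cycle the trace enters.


Trace from S0 until a state repeats:
  S0 -> S10 -> S2 -> S8 -> S18 -> S9 -> S30 -> S13 -> S9
S9 first seen at step 5, revisited at step 8.
Cycle length = 8 - 5 = 3

3


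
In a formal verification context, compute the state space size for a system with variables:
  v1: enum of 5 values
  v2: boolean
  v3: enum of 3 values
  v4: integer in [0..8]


State space = product of domain sizes of all variables.
Domain sizes:
  v1 (enum of 5 values): 5
  v2 (boolean): 2
  v3 (enum of 3 values): 3
  v4 (integer in [0..8]): 9
Product = 5 * 2 * 3 * 9 = 270

270


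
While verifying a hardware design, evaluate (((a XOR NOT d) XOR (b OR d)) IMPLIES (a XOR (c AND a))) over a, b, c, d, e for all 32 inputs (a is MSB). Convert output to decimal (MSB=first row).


Formula: (((a XOR NOT d) XOR (b OR d)) IMPLIES (a XOR (c AND a))) over a, b, c, d, e (32 rows)
Evaluate each row (bits = a,b,c,d,e, MSB first):
  row 0 [00000]: (((0 XOR NOT 0) XOR (0 OR 0)) IMPLIES (0 XOR (0 AND 0))) -> 0
  row 1 [00001]: (((0 XOR NOT 0) XOR (0 OR 0)) IMPLIES (0 XOR (0 AND 0))) -> 0
  row 2 [00010]: (((0 XOR NOT 1) XOR (0 OR 1)) IMPLIES (0 XOR (0 AND 0))) -> 0
  row 3 [00011]: (((0 XOR NOT 1) XOR (0 OR 1)) IMPLIES (0 XOR (0 AND 0))) -> 0
  row 4 [00100]: (((0 XOR NOT 0) XOR (0 OR 0)) IMPLIES (0 XOR (1 AND 0))) -> 0
  row 5 [00101]: (((0 XOR NOT 0) XOR (0 OR 0)) IMPLIES (0 XOR (1 AND 0))) -> 0
  row 6 [00110]: (((0 XOR NOT 1) XOR (0 OR 1)) IMPLIES (0 XOR (1 AND 0))) -> 0
  row 7 [00111]: (((0 XOR NOT 1) XOR (0 OR 1)) IMPLIES (0 XOR (1 AND 0))) -> 0
  row 8 [01000]: (((0 XOR NOT 0) XOR (1 OR 0)) IMPLIES (0 XOR (0 AND 0))) -> 1
  row 9 [01001]: (((0 XOR NOT 0) XOR (1 OR 0)) IMPLIES (0 XOR (0 AND 0))) -> 1
  row 10 [01010]: (((0 XOR NOT 1) XOR (1 OR 1)) IMPLIES (0 XOR (0 AND 0))) -> 0
  row 11 [01011]: (((0 XOR NOT 1) XOR (1 OR 1)) IMPLIES (0 XOR (0 AND 0))) -> 0
  row 12 [01100]: (((0 XOR NOT 0) XOR (1 OR 0)) IMPLIES (0 XOR (1 AND 0))) -> 1
  row 13 [01101]: (((0 XOR NOT 0) XOR (1 OR 0)) IMPLIES (0 XOR (1 AND 0))) -> 1
  row 14 [01110]: (((0 XOR NOT 1) XOR (1 OR 1)) IMPLIES (0 XOR (1 AND 0))) -> 0
  row 15 [01111]: (((0 XOR NOT 1) XOR (1 OR 1)) IMPLIES (0 XOR (1 AND 0))) -> 0
  row 16 [10000]: (((1 XOR NOT 0) XOR (0 OR 0)) IMPLIES (1 XOR (0 AND 1))) -> 1
  row 17 [10001]: (((1 XOR NOT 0) XOR (0 OR 0)) IMPLIES (1 XOR (0 AND 1))) -> 1
  row 18 [10010]: (((1 XOR NOT 1) XOR (0 OR 1)) IMPLIES (1 XOR (0 AND 1))) -> 1
  row 19 [10011]: (((1 XOR NOT 1) XOR (0 OR 1)) IMPLIES (1 XOR (0 AND 1))) -> 1
  row 20 [10100]: (((1 XOR NOT 0) XOR (0 OR 0)) IMPLIES (1 XOR (1 AND 1))) -> 1
  row 21 [10101]: (((1 XOR NOT 0) XOR (0 OR 0)) IMPLIES (1 XOR (1 AND 1))) -> 1
  row 22 [10110]: (((1 XOR NOT 1) XOR (0 OR 1)) IMPLIES (1 XOR (1 AND 1))) -> 1
  row 23 [10111]: (((1 XOR NOT 1) XOR (0 OR 1)) IMPLIES (1 XOR (1 AND 1))) -> 1
  row 24 [11000]: (((1 XOR NOT 0) XOR (1 OR 0)) IMPLIES (1 XOR (0 AND 1))) -> 1
  row 25 [11001]: (((1 XOR NOT 0) XOR (1 OR 0)) IMPLIES (1 XOR (0 AND 1))) -> 1
  row 26 [11010]: (((1 XOR NOT 1) XOR (1 OR 1)) IMPLIES (1 XOR (0 AND 1))) -> 1
  row 27 [11011]: (((1 XOR NOT 1) XOR (1 OR 1)) IMPLIES (1 XOR (0 AND 1))) -> 1
  row 28 [11100]: (((1 XOR NOT 0) XOR (1 OR 0)) IMPLIES (1 XOR (1 AND 1))) -> 0
  row 29 [11101]: (((1 XOR NOT 0) XOR (1 OR 0)) IMPLIES (1 XOR (1 AND 1))) -> 0
  row 30 [11110]: (((1 XOR NOT 1) XOR (1 OR 1)) IMPLIES (1 XOR (1 AND 1))) -> 1
  row 31 [11111]: (((1 XOR NOT 1) XOR (1 OR 1)) IMPLIES (1 XOR (1 AND 1))) -> 1
Full result column, 4 rows per line (a,b,c fixed per line; d,e runs 00..11 left to right):
  rows 0-3 [a,b,c=000]: 0000  = hex 0
  rows 4-7 [a,b,c=001]: 0000  = hex 0
  rows 8-11 [a,b,c=010]: 1100  = hex C
  rows 12-15 [a,b,c=011]: 1100  = hex C
  rows 16-19 [a,b,c=100]: 1111  = hex F
  rows 20-23 [a,b,c=101]: 1111  = hex F
  rows 24-27 [a,b,c=110]: 1111  = hex F
  rows 28-31 [a,b,c=111]: 0011  = hex 3
Output column (row 0 .. row 31) = 00000000110011001111111111110011
Output column grouped in 4s = 0000 0000 1100 1100 1111 1111 1111 0011 = 0x00CCFFF3
Convert to decimal digit by digit (value = value*16 + digit):
  0 -> 0
  0*16 + 0 = 0
  0*16 + 12 (C) = 12
  12*16 + 12 (C) = 204
  204*16 + 15 (F) = 3279
  3279*16 + 15 (F) = 52479
  52479*16 + 15 (F) = 839679
  839679*16 + 3 = 13434867
Decimal = 13434867

13434867


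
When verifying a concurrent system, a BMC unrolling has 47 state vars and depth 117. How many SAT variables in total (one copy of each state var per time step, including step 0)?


BMC unrolls to depth k, creating one copy of each state var for steps 0..k.
Step count = 117 + 1 = 118 (steps 0 through 117)
Vars per step = 47
Total = 47 * 118 = 5546

5546


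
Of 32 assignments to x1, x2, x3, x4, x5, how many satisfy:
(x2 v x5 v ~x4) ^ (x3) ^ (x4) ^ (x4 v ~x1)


CNF with 4 clauses over 5 vars (32 assignments).
An assignment satisfies CNF iff every clause has >=1 true literal.
Check each row (bits = x1,x2,x3,x4,x5; clause T/F shown):
  row 0 [00000]: clauses=TFFT -> 0
  row 1 [00001]: clauses=TFFT -> 0
  row 2 [00010]: clauses=FFTT -> 0
  row 3 [00011]: clauses=TFTT -> 0
  row 4 [00100]: clauses=TTFT -> 0
  row 5 [00101]: clauses=TTFT -> 0
  row 6 [00110]: clauses=FTTT -> 0
  row 7 [00111]: clauses=TTTT -> 1
  row 8 [01000]: clauses=TFFT -> 0
  row 9 [01001]: clauses=TFFT -> 0
  row 10 [01010]: clauses=TFTT -> 0
  row 11 [01011]: clauses=TFTT -> 0
  row 12 [01100]: clauses=TTFT -> 0
  row 13 [01101]: clauses=TTFT -> 0
  row 14 [01110]: clauses=TTTT -> 1
  row 15 [01111]: clauses=TTTT -> 1
  row 16 [10000]: clauses=TFFF -> 0
  row 17 [10001]: clauses=TFFF -> 0
  row 18 [10010]: clauses=FFTT -> 0
  row 19 [10011]: clauses=TFTT -> 0
  row 20 [10100]: clauses=TTFF -> 0
  row 21 [10101]: clauses=TTFF -> 0
  row 22 [10110]: clauses=FTTT -> 0
  row 23 [10111]: clauses=TTTT -> 1
  row 24 [11000]: clauses=TFFF -> 0
  row 25 [11001]: clauses=TFFF -> 0
  row 26 [11010]: clauses=TFTT -> 0
  row 27 [11011]: clauses=TFTT -> 0
  row 28 [11100]: clauses=TTFF -> 0
  row 29 [11101]: clauses=TTFF -> 0
  row 30 [11110]: clauses=TTTT -> 1
  row 31 [11111]: clauses=TTTT -> 1
Full result column, 8 rows per line (x1,x2 fixed per line; x3,x4,x5 runs 000..111 left to right):
  rows 0-7 [x1,x2=00]: 00000001  (ones: 1)
  rows 8-15 [x1,x2=01]: 00000011  (ones: 2)
  rows 16-23 [x1,x2=10]: 00000001  (ones: 1)
  rows 24-31 [x1,x2=11]: 00000011  (ones: 2)
Satisfying assignments = 1+2+1+2 = 6

6


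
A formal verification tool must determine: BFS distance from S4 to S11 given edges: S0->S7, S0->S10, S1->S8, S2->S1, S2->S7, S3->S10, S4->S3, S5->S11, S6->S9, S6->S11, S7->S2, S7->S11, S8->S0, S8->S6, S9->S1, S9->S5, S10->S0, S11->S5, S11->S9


BFS layer-by-layer from S4:
  dist 0: {S4}
  dist 1: {S3}
  dist 2: {S10}
  dist 3: {S0}
  dist 4: {S7}
  dist 5: {S2, S11}
  -> S11 reached at distance 5
Shortest path length = 5

5
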